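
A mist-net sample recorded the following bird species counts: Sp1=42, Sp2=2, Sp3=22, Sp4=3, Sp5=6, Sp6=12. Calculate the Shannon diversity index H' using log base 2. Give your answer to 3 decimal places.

Total N = 42+2+22+3+6+12 = 87, so the proportions are 0.48276, 0.02299, 0.25287, 0.03448, 0.06897, 0.13793 (working shown to 5 dp, full precision carried).
Each pᵢ log₂ pᵢ term: 0.48276×(-1.05063)=-0.50720, 0.02299×(-5.44294)=-0.12513, 0.25287×(-1.98351)=-0.50158, 0.03448×(-4.85798)=-0.16752, 0.06897×(-3.85798)=-0.26607, 0.13793×(-2.85798)=-0.39420.
Sum = -1.96169, so H' = 1.962.

1.962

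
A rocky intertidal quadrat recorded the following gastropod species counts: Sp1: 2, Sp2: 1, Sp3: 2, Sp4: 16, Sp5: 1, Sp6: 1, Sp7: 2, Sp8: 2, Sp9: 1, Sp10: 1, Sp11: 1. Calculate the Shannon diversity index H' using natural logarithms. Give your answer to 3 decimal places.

Total N = 2+1+2+16+1+1+2+2+1+1+1 = 30, so the proportions are 0.06667, 0.03333, 0.06667, 0.53333, 0.03333, 0.03333, 0.06667, 0.06667, 0.03333, 0.03333, 0.03333 (working shown to 5 dp, full precision carried).
Each pᵢ ln pᵢ term: 0.06667×(-2.70805)=-0.18054, 0.03333×(-3.40120)=-0.11337, 0.06667×(-2.70805)=-0.18054, 0.53333×(-0.62861)=-0.33526, 0.03333×(-3.40120)=-0.11337, 0.03333×(-3.40120)=-0.11337, 0.06667×(-2.70805)=-0.18054, 0.06667×(-2.70805)=-0.18054, 0.03333×(-3.40120)=-0.11337, 0.03333×(-3.40120)=-0.11337, 0.03333×(-3.40120)=-0.11337.
Sum = -1.73764, so H' = 1.738.

1.738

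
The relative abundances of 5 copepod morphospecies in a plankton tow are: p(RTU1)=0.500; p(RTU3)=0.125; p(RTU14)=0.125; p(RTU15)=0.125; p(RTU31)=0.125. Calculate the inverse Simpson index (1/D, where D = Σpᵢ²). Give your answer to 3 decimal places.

D = 0.5² + 0.125² + 0.125² + 0.125² + 0.125² = 0.2500000 + 0.0156250 + 0.0156250 + 0.0156250 + 0.0156250 = 0.3125000 (working shown to 7 dp, full precision carried).
So 1/D = 3.20000, i.e. 3.200 to 3 decimal places.

3.200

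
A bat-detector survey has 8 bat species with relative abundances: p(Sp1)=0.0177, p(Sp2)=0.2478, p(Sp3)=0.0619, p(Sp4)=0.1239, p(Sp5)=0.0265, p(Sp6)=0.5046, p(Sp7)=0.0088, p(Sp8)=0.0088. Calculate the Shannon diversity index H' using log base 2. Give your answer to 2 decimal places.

1.98

Each pᵢ log₂ pᵢ term (working shown to 4 dp, full precision carried): 0.0177×(-5.8201)=-0.1030, 0.2478×(-2.0128)=-0.4988, 0.0619×(-4.0139)=-0.2485, 0.1239×(-3.0128)=-0.3733, 0.0265×(-5.2379)=-0.1388, 0.5046×(-0.9868)=-0.4979, 0.0088×(-6.8283)=-0.0601, 0.0088×(-6.8283)=-0.0601.
Sum = -1.9804, so H' = 1.98.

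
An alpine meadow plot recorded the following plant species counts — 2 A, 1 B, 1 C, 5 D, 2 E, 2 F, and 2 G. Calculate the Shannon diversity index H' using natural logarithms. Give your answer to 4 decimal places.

Total N = 2+1+1+5+2+2+2 = 15, so the proportions are 0.133333, 0.066667, 0.066667, 0.333333, 0.133333, 0.133333, 0.133333 (working shown to 6 dp, full precision carried).
Each pᵢ ln pᵢ term: 0.133333×(-2.014903)=-0.268654, 0.066667×(-2.708050)=-0.180537, 0.066667×(-2.708050)=-0.180537, 0.333333×(-1.098612)=-0.366204, 0.133333×(-2.014903)=-0.268654, 0.133333×(-2.014903)=-0.268654, 0.133333×(-2.014903)=-0.268654.
Sum = -1.801892, so H' = 1.8019.

1.8019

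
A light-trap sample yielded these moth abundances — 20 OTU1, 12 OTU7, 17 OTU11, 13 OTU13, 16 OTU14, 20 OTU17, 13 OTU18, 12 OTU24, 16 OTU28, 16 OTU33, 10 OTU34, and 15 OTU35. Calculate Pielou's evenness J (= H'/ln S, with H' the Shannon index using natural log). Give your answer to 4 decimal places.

Total N = 20+12+17+13+16+20+13+12+16+16+10+15 = 180, so the proportions are 0.111111, 0.066667, 0.094444, 0.072222, 0.088889, 0.111111, 0.072222, 0.066667, 0.088889, 0.088889, 0.055556, 0.083333 (working shown to 6 dp, full precision carried).
H' = −Σ pᵢ ln pᵢ = −((-0.244136) + (-0.180537) + (-0.222865) + (-0.189801) + (-0.215144) + (-0.244136) + (-0.189801) + (-0.180537) + (-0.215144) + (-0.215144) + (-0.160576) + (-0.207076)) = 2.464894.
With S = 12 species, ln S = 2.484907, so J = 2.464894/2.484907 = 0.991947, i.e. 0.9919 to 4 decimal places.

0.9919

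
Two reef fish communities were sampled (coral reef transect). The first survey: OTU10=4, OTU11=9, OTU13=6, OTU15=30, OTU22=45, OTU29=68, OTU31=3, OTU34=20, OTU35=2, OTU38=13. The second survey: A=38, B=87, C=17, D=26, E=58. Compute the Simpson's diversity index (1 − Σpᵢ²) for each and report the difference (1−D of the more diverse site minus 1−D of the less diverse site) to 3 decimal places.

The first survey: N=200, proportions 0.02, 0.045, 0.03, 0.15, 0.225, 0.34, 0.015, 0.1, 0.01, 0.065, giving 1−D = 0.79340 (working shown to 5 dp, full precision carried).
The second survey: N=226, proportions 0.16814, 0.38496, 0.07522, 0.11504, 0.25664, giving 1−D = 0.73878.
Difference = |0.79340 − 0.73878| = 0.05462, i.e. 0.055 to 3 decimal places.

0.055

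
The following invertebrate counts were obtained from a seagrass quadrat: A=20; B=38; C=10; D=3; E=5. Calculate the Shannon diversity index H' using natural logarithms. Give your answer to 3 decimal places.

1.271

Total N = 20+38+10+3+5 = 76, so the proportions are 0.26316, 0.5, 0.13158, 0.03947, 0.06579 (working shown to 5 dp, full precision carried).
Each pᵢ ln pᵢ term: 0.26316×(-1.33500)=-0.35132, 0.5×(-0.69315)=-0.34657, 0.13158×(-2.02815)=-0.26686, 0.03947×(-3.23212)=-0.12758, 0.06579×(-2.72130)=-0.17903.
Sum = -1.27137, so H' = 1.271.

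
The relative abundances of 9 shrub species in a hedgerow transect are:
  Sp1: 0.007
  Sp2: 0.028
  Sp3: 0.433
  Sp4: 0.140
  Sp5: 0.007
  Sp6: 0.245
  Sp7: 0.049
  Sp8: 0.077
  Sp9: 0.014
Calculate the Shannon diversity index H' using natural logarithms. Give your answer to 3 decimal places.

Each pᵢ ln pᵢ term (working shown to 5 dp, full precision carried): 0.007×(-4.96185)=-0.03473, 0.028×(-3.57555)=-0.10012, 0.433×(-0.83702)=-0.36243, 0.14×(-1.96611)=-0.27526, 0.007×(-4.96185)=-0.03473, 0.245×(-1.40650)=-0.34459, 0.049×(-3.01593)=-0.14778, 0.077×(-2.56395)=-0.19742, 0.014×(-4.26870)=-0.05976.
Sum = -1.55682, so H' = 1.557.

1.557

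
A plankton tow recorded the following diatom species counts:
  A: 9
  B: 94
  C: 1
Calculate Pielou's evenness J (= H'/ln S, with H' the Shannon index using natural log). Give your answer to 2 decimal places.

Total N = 9+94+1 = 104, so the proportions are 0.0865, 0.9038, 0.0096 (working shown to 4 dp, full precision carried).
H' = −Σ pᵢ ln pᵢ = −((-0.2118) + (-0.0914) + (-0.0447)) = 0.3478.
With S = 3 species, ln S = 1.0986, so J = 0.3478/1.0986 = 0.3166, i.e. 0.32 to 2 decimal places.

0.32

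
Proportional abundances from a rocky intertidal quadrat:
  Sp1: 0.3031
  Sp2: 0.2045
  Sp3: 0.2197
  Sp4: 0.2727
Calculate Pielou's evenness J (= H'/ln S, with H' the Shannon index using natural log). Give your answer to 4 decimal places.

0.9909

H' = −Σ pᵢ ln pᵢ = −((-0.361808) + (-0.324580) + (-0.332954) + (-0.354342)) = 1.373683 (working shown to 6 dp, full precision carried).
With S = 4 species, ln S = 1.386294, so J = 1.373683/1.386294 = 0.990903, i.e. 0.9909 to 4 decimal places.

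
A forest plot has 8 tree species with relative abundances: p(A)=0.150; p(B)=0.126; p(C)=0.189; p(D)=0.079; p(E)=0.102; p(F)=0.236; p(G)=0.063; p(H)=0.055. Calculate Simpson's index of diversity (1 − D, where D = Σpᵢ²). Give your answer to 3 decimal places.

0.847

D = 0.15² + 0.126² + 0.189² + 0.079² + 0.102² + 0.236² + 0.063² + 0.055² = 0.02250 + 0.01588 + 0.03572 + 0.00624 + 0.01040 + 0.05570 + 0.00397 + 0.00302 = 0.15343 (working shown to 5 dp, full precision carried).
So 1 − D = 0.84657, i.e. 0.847 to 3 decimal places.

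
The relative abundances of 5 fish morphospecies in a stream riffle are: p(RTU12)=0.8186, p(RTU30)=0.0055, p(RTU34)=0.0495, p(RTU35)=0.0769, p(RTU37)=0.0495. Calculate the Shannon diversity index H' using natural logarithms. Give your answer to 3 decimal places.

Each pᵢ ln pᵢ term (working shown to 5 dp, full precision carried): 0.8186×(-0.20016)=-0.16385, 0.0055×(-5.20301)=-0.02862, 0.0495×(-3.00578)=-0.14879, 0.0769×(-2.56525)=-0.19727, 0.0495×(-3.00578)=-0.14879.
Sum = -0.68731, so H' = 0.687.

0.687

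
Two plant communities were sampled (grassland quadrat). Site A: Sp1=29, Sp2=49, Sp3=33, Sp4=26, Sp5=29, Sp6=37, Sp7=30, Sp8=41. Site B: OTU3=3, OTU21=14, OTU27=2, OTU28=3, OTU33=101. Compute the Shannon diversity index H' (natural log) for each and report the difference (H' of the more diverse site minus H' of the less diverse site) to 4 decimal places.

1.4011

Site A: N=274, proportions 0.105839, 0.178832, 0.120438, 0.094891, 0.105839, 0.135036, 0.109489, 0.149635, giving H' = 2.058406 (working shown to 6 dp, full precision carried).
Site B: N=123, proportions 0.02439, 0.113821, 0.01626, 0.02439, 0.821138, giving H' = 0.657291.
Difference = |2.058406 − 0.657291| = 1.401115, i.e. 1.4011 to 4 decimal places.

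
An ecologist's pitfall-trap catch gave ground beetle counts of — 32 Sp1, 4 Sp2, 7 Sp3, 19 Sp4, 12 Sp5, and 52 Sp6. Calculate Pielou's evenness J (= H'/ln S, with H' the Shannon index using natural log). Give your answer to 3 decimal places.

0.833

Total N = 32+4+7+19+12+52 = 126, so the proportions are 0.25397, 0.03175, 0.05556, 0.15079, 0.09524, 0.4127 (working shown to 5 dp, full precision carried).
H' = −Σ pᵢ ln pᵢ = −((-0.34808) + (-0.10952) + (-0.16058) + (-0.28528) + (-0.22394) + (-0.36525)) = 1.49265.
With S = 6 species, ln S = 1.79176, so J = 1.49265/1.79176 = 0.83306, i.e. 0.833 to 3 decimal places.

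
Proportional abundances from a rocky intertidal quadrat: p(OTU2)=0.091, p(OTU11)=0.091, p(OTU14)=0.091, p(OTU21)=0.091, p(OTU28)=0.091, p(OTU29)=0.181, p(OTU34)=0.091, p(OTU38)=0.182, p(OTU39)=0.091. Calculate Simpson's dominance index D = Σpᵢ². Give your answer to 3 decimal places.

D = 0.091² + 0.091² + 0.091² + 0.091² + 0.091² + 0.181² + 0.091² + 0.182² + 0.091² = 0.00828 + 0.00828 + 0.00828 + 0.00828 + 0.00828 + 0.03276 + 0.00828 + 0.03312 + 0.00828 = 0.12385 (working shown to 5 dp, full precision carried).
To 3 decimal places, D = 0.124.

0.124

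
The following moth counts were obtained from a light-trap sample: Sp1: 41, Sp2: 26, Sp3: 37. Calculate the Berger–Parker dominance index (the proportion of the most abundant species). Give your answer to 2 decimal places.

Total N = 41+26+37 = 104, so the proportions are 0.3942, 0.25, 0.3558 (working shown to 4 dp, full precision carried).
The largest proportion is 0.3942, i.e. d = 0.39 to 2 decimal places.

0.39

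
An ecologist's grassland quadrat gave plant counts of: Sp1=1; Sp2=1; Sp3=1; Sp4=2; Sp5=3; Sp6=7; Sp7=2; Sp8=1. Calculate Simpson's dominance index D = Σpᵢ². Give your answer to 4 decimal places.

Total N = 1+1+1+2+3+7+2+1 = 18, so the proportions are 0.055556, 0.055556, 0.055556, 0.111111, 0.166667, 0.388889, 0.111111, 0.055556 (working shown to 6 dp, full precision carried).
D = 0.055556² + 0.055556² + 0.055556² + 0.111111² + 0.166667² + 0.388889² + 0.111111² + 0.055556² = 0.003086 + 0.003086 + 0.003086 + 0.012346 + 0.027778 + 0.151235 + 0.012346 + 0.003086 = 0.216049.
To 4 decimal places, D = 0.2160.

0.2160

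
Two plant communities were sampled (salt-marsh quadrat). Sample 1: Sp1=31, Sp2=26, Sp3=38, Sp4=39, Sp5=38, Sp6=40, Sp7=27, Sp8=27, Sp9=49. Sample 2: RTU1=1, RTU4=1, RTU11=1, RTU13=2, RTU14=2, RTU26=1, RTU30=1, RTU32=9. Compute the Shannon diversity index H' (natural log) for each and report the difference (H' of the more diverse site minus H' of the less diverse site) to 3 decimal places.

Sample 1: N=315, proportions 0.098413, 0.08254, 0.120635, 0.12381, 0.120635, 0.126984, 0.085714, 0.085714, 0.155556, giving H' = 2.175655 (working shown to 6 dp, full precision carried).
Sample 2: N=18, proportions 0.055556, 0.055556, 0.055556, 0.111111, 0.111111, 0.055556, 0.055556, 0.5, giving H' = 1.637727.
Difference = |2.175655 − 1.637727| = 0.537928, i.e. 0.538 to 3 decimal places.

0.538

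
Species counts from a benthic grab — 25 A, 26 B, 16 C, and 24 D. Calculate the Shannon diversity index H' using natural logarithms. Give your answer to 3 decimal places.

1.370

Total N = 25+26+16+24 = 91, so the proportions are 0.27473, 0.28571, 0.17582, 0.26374 (working shown to 5 dp, full precision carried).
Each pᵢ ln pᵢ term: 0.27473×(-1.29198)=-0.35494, 0.28571×(-1.25276)=-0.35793, 0.17582×(-1.73827)=-0.30563, 0.26374×(-1.33281)=-0.35151.
Sum = -1.37001, so H' = 1.370.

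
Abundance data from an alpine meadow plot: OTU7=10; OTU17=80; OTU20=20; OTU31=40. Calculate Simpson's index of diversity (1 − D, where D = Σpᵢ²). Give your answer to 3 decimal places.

Total N = 10+80+20+40 = 150, so the proportions are 0.06667, 0.53333, 0.13333, 0.26667 (working shown to 5 dp, full precision carried).
D = 0.06667² + 0.53333² + 0.13333² + 0.26667² = 0.00444 + 0.28444 + 0.01778 + 0.07111 = 0.37778.
So 1 − D = 0.62222, i.e. 0.622 to 3 decimal places.

0.622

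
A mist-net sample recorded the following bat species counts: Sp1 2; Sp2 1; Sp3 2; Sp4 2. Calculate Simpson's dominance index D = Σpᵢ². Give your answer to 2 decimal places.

0.27

Total N = 2+1+2+2 = 7, so the proportions are 0.2857, 0.1429, 0.2857, 0.2857 (working shown to 4 dp, full precision carried).
D = 0.2857² + 0.1429² + 0.2857² + 0.2857² = 0.0816 + 0.0204 + 0.0816 + 0.0816 = 0.2653.
To 2 decimal places, D = 0.27.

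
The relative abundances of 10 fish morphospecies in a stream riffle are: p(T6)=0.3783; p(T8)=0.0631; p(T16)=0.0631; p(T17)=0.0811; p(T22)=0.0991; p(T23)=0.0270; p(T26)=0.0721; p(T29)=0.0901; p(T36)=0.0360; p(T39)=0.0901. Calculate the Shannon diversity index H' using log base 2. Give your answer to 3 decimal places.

2.871

Each pᵢ log₂ pᵢ term (working shown to 5 dp, full precision carried): 0.3783×(-1.40240)=-0.53053, 0.0631×(-3.98622)=-0.25153, 0.0631×(-3.98622)=-0.25153, 0.0811×(-3.62415)=-0.29392, 0.0991×(-3.33497)=-0.33050, 0.027×(-5.21090)=-0.14069, 0.0721×(-3.79386)=-0.27354, 0.0901×(-3.47233)=-0.31286, 0.036×(-4.79586)=-0.17265, 0.0901×(-3.47233)=-0.31286.
Sum = -2.87060, so H' = 2.871.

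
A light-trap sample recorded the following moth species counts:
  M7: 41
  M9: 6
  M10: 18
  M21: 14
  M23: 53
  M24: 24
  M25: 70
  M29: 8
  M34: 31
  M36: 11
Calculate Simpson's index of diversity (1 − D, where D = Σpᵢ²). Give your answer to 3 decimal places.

Total N = 41+6+18+14+53+24+70+8+31+11 = 276, so the proportions are 0.14855, 0.02174, 0.06522, 0.05072, 0.19203, 0.08696, 0.25362, 0.02899, 0.11232, 0.03986 (working shown to 5 dp, full precision carried).
D = 0.14855² + 0.02174² + 0.06522² + 0.05072² + 0.19203² + 0.08696² + 0.25362² + 0.02899² + 0.11232² + 0.03986² = 0.02207 + 0.00047 + 0.00425 + 0.00257 + 0.03688 + 0.00756 + 0.06432 + 0.00084 + 0.01262 + 0.00159 = 0.15317.
So 1 − D = 0.84683, i.e. 0.847 to 3 decimal places.

0.847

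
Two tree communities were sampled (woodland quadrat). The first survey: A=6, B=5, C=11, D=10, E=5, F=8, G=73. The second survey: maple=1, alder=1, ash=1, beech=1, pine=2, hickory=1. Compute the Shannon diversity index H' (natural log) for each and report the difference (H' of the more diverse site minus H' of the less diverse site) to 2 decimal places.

0.42

The first survey: N=118, proportions 0.0508, 0.0424, 0.0932, 0.0847, 0.0424, 0.0678, 0.6186, giving H' = 1.3293 (working shown to 4 dp, full precision carried).
The second survey: N=7, proportions 0.1429, 0.1429, 0.1429, 0.1429, 0.2857, 0.1429, giving H' = 1.7479.
Difference = |1.3293 − 1.7479| = 0.4186, i.e. 0.42 to 2 decimal places.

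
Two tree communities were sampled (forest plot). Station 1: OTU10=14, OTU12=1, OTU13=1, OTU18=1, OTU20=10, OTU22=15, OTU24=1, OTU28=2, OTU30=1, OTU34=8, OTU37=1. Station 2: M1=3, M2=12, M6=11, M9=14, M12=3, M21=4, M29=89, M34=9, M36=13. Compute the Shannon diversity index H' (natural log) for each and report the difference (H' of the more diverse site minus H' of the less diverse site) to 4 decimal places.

0.3190

Station 1: N=55, proportions 0.25454545, 0.01818182, 0.01818182, 0.01818182, 0.18181818, 0.27272727, 0.01818182, 0.03636364, 0.01818182, 0.14545455, 0.01818182, giving H' = 1.85069258 (working shown to 8 dp, full precision carried).
Station 2: N=158, proportions 0.01898734, 0.07594937, 0.06962025, 0.08860759, 0.01898734, 0.02531646, 0.56329114, 0.05696203, 0.08227848, giving H' = 1.53166224.
Difference = |1.85069258 − 1.53166224| = 0.31903034, i.e. 0.3190 to 4 decimal places.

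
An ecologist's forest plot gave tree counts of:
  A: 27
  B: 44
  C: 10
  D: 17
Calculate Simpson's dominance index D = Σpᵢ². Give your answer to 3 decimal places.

0.318

Total N = 27+44+10+17 = 98, so the proportions are 0.27551, 0.44898, 0.10204, 0.17347 (working shown to 5 dp, full precision carried).
D = 0.27551² + 0.44898² + 0.10204² + 0.17347² = 0.07591 + 0.20158 + 0.01041 + 0.03009 = 0.31799.
To 3 decimal places, D = 0.318.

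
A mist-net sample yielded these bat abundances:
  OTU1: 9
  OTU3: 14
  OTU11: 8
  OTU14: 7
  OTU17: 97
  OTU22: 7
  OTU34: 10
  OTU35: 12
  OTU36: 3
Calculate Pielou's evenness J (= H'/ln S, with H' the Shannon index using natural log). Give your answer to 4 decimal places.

Total N = 9+14+8+7+97+7+10+12+3 = 167, so the proportions are 0.053892, 0.083832, 0.047904, 0.041916, 0.580838, 0.041916, 0.05988, 0.071856, 0.017964 (working shown to 6 dp, full precision carried).
H' = −Σ pᵢ ln pᵢ = −((-0.157407) + (-0.207815) + (-0.145559) + (-0.132962) + (-0.315559) + (-0.132962) + (-0.168587) + (-0.189204) + (-0.072204)) = 1.522259.
With S = 9 species, ln S = 2.197225, so J = 1.522259/2.197225 = 0.692810, i.e. 0.6928 to 4 decimal places.

0.6928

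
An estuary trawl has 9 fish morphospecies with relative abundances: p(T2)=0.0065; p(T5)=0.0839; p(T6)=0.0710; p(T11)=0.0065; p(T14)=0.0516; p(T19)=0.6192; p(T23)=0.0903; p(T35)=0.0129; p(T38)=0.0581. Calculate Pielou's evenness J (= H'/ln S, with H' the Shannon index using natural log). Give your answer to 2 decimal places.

H' = −Σ pᵢ ln pᵢ = −((-0.0327) + (-0.2079) + (-0.1878) + (-0.0327) + (-0.1530) + (-0.2968) + (-0.2171) + (-0.0561) + (-0.1653)) = 1.3495 (working shown to 4 dp, full precision carried).
With S = 9 species, ln S = 2.1972, so J = 1.3495/2.1972 = 0.6142, i.e. 0.61 to 2 decimal places.

0.61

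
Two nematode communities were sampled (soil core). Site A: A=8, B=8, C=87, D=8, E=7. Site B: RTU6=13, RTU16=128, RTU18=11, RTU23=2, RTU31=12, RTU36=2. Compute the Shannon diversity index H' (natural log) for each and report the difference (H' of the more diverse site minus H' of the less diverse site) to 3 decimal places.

0.062

Site A: N=118, proportions 0.0678, 0.0678, 0.73729, 0.0678, 0.05932, giving H' = 0.93965 (working shown to 5 dp, full precision carried).
Site B: N=168, proportions 0.07738, 0.7619, 0.06548, 0.0119, 0.07143, 0.0119, giving H' = 0.87770.
Difference = |0.93965 − 0.87770| = 0.06195, i.e. 0.062 to 3 decimal places.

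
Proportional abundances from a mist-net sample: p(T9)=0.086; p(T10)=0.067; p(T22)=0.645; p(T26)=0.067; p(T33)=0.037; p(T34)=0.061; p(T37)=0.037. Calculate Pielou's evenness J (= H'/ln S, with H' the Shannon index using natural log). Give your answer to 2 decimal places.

H' = −Σ pᵢ ln pᵢ = −((-0.2110) + (-0.1811) + (-0.2828) + (-0.1811) + (-0.1220) + (-0.1706) + (-0.1220)) = 1.2706 (working shown to 4 dp, full precision carried).
With S = 7 species, ln S = 1.9459, so J = 1.2706/1.9459 = 0.6530, i.e. 0.65 to 2 decimal places.

0.65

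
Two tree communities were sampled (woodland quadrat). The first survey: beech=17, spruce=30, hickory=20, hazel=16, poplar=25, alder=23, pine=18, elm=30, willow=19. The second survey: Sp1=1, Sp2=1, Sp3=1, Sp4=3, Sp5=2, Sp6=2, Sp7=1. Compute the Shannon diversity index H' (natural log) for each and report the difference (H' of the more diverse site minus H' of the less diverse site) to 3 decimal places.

The first survey: N=198, proportions 0.08586, 0.15152, 0.10101, 0.08081, 0.12626, 0.11616, 0.09091, 0.15152, 0.09596, giving H' = 2.17174 (working shown to 5 dp, full precision carried).
The second survey: N=11, proportions 0.09091, 0.09091, 0.09091, 0.27273, 0.18182, 0.18182, 0.09091, giving H' = 1.84622.
Difference = |2.17174 − 1.84622| = 0.32552, i.e. 0.326 to 3 decimal places.

0.326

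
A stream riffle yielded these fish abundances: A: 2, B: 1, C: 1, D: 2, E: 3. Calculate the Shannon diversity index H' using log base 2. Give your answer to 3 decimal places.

Total N = 2+1+1+2+3 = 9, so the proportions are 0.22222, 0.11111, 0.11111, 0.22222, 0.33333 (working shown to 5 dp, full precision carried).
Each pᵢ log₂ pᵢ term: 0.22222×(-2.16993)=-0.48221, 0.11111×(-3.16993)=-0.35221, 0.11111×(-3.16993)=-0.35221, 0.22222×(-2.16993)=-0.48221, 0.33333×(-1.58496)=-0.52832.
Sum = -2.19716, so H' = 2.197.

2.197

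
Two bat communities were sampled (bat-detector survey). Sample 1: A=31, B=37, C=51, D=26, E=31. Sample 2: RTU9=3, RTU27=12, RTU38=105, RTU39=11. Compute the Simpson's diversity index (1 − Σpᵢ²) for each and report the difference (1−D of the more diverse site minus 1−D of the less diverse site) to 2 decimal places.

0.45

Sample 1: N=176, proportions 0.1761, 0.2102, 0.2898, 0.1477, 0.1761, giving 1−D = 0.7880 (working shown to 4 dp, full precision carried).
Sample 2: N=131, proportions 0.0229, 0.0916, 0.8015, 0.084, giving 1−D = 0.3416.
Difference = |0.7880 − 0.3416| = 0.4464, i.e. 0.45 to 2 decimal places.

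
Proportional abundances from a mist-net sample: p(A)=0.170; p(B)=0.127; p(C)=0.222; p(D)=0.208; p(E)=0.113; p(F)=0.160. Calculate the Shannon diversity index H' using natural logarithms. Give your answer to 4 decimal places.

1.7636

Each pᵢ ln pᵢ term (working shown to 6 dp, full precision carried): 0.17×(-1.771957)=-0.301233, 0.127×(-2.063568)=-0.262073, 0.222×(-1.505078)=-0.334127, 0.208×(-1.570217)=-0.326605, 0.113×(-2.180367)=-0.246382, 0.16×(-1.832581)=-0.293213.
Sum = -1.763633, so H' = 1.7636.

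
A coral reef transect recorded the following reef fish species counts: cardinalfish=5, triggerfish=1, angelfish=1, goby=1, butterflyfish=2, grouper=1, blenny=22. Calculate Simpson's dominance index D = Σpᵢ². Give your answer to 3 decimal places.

Total N = 5+1+1+1+2+1+22 = 33, so the proportions are 0.15152, 0.0303, 0.0303, 0.0303, 0.06061, 0.0303, 0.66667 (working shown to 5 dp, full precision carried).
D = 0.15152² + 0.0303² + 0.0303² + 0.0303² + 0.06061² + 0.0303² + 0.66667² = 0.02296 + 0.00092 + 0.00092 + 0.00092 + 0.00367 + 0.00092 + 0.44444 = 0.47475.
To 3 decimal places, D = 0.475.

0.475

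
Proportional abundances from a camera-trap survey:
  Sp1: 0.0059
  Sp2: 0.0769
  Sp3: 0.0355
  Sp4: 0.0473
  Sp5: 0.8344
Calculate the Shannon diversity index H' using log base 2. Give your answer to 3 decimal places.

0.925

Each pᵢ log₂ pᵢ term (working shown to 5 dp, full precision carried): 0.0059×(-7.40507)=-0.04369, 0.0769×(-3.70087)=-0.28460, 0.0355×(-4.81604)=-0.17097, 0.0473×(-4.40202)=-0.20822, 0.8344×(-0.26119)=-0.21794.
Sum = -0.92541, so H' = 0.925.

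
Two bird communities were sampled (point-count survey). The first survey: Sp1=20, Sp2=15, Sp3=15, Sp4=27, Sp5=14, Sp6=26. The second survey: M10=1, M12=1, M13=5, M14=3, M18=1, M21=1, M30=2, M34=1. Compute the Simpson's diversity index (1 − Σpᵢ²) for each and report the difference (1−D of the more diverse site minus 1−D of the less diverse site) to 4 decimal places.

0.0121

The first survey: N=117, proportions 0.17094, 0.128205, 0.128205, 0.230769, 0.119658, 0.222222, giving 1−D = 0.820951 (working shown to 6 dp, full precision carried).
The second survey: N=15, proportions 0.066667, 0.066667, 0.333333, 0.2, 0.066667, 0.066667, 0.133333, 0.066667, giving 1−D = 0.808889.
Difference = |0.820951 − 0.808889| = 0.012062, i.e. 0.0121 to 4 decimal places.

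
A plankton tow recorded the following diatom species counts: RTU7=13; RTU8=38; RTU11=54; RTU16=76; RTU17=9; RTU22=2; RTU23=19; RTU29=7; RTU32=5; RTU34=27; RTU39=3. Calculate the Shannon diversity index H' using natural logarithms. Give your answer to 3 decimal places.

Total N = 13+38+54+76+9+2+19+7+5+27+3 = 253, so the proportions are 0.05138, 0.1502, 0.21344, 0.3004, 0.03557, 0.00791, 0.0751, 0.02767, 0.01976, 0.10672, 0.01186 (working shown to 5 dp, full precision carried).
Each pᵢ ln pᵢ term: 0.05138×(-2.96844)=-0.15253, 0.1502×(-1.89580)=-0.28475, 0.21344×(-1.54441)=-0.32964, 0.3004×(-1.20266)=-0.36127, 0.03557×(-3.33616)=-0.11868, 0.00791×(-4.84024)=-0.03826, 0.0751×(-2.58895)=-0.19443, 0.02767×(-3.58748)=-0.09926, 0.01976×(-3.92395)=-0.07755, 0.10672×(-2.23755)=-0.23879, 0.01186×(-4.43478)=-0.05259.
Sum = -1.94773, so H' = 1.948.

1.948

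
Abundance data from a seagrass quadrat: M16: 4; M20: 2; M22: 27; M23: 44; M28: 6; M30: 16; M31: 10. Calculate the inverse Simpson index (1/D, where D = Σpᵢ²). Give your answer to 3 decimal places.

3.861

Total N = 4+2+27+44+6+16+10 = 109, so the proportions are 0.0366972, 0.0183486, 0.2477064, 0.4036697, 0.0550459, 0.146789, 0.0917431 (working shown to 7 dp, full precision carried).
D = 0.0366972² + 0.0183486² + 0.2477064² + 0.4036697² + 0.0550459² + 0.146789² + 0.0917431² = 0.0013467 + 0.0003367 + 0.0613585 + 0.1629492 + 0.0030300 + 0.0215470 + 0.0084168 = 0.2589849.
So 1/D = 3.86123, i.e. 3.861 to 3 decimal places.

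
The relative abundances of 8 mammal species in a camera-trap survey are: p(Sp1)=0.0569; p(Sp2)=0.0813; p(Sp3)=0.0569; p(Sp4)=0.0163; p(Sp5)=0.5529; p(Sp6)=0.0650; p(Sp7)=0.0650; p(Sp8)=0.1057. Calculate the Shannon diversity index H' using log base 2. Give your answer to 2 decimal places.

2.19

Each pᵢ log₂ pᵢ term (working shown to 4 dp, full precision carried): 0.0569×(-4.1354)=-0.2353, 0.0813×(-3.6206)=-0.2944, 0.0569×(-4.1354)=-0.2353, 0.0163×(-5.9390)=-0.0968, 0.5529×(-0.8549)=-0.4727, 0.065×(-3.9434)=-0.2563, 0.065×(-3.9434)=-0.2563, 0.1057×(-3.2420)=-0.3427.
Sum = -2.1898, so H' = 2.19.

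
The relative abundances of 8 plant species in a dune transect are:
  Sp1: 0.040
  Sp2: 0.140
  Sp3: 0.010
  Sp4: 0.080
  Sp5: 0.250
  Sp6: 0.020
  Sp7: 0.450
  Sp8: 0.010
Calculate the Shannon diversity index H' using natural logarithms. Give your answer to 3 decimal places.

Each pᵢ ln pᵢ term (working shown to 5 dp, full precision carried): 0.04×(-3.21888)=-0.12876, 0.14×(-1.96611)=-0.27526, 0.01×(-4.60517)=-0.04605, 0.08×(-2.52573)=-0.20206, 0.25×(-1.38629)=-0.34657, 0.02×(-3.91202)=-0.07824, 0.45×(-0.79851)=-0.35933, 0.01×(-4.60517)=-0.04605.
Sum = -1.48232, so H' = 1.482.

1.482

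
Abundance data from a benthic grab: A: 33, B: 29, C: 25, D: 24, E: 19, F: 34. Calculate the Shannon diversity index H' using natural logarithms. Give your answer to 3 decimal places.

1.773

Total N = 33+29+25+24+19+34 = 164, so the proportions are 0.20122, 0.17683, 0.15244, 0.14634, 0.11585, 0.20732 (working shown to 5 dp, full precision carried).
Each pᵢ ln pᵢ term: 0.20122×(-1.60336)=-0.32263, 0.17683×(-1.73257)=-0.30637, 0.15244×(-1.88099)=-0.28674, 0.14634×(-1.92181)=-0.28124, 0.11585×(-2.15543)=-0.24971, 0.20732×(-1.57351)=-0.32621.
Sum = -1.77290, so H' = 1.773.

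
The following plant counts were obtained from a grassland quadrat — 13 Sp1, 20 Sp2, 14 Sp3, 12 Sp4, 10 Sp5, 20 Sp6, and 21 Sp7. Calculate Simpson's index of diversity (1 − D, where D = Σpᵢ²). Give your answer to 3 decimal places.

Total N = 13+20+14+12+10+20+21 = 110, so the proportions are 0.11818, 0.18182, 0.12727, 0.10909, 0.09091, 0.18182, 0.19091 (working shown to 5 dp, full precision carried).
D = 0.11818² + 0.18182² + 0.12727² + 0.10909² + 0.09091² + 0.18182² + 0.19091² = 0.01397 + 0.03306 + 0.01620 + 0.01190 + 0.00826 + 0.03306 + 0.03645 = 0.15289.
So 1 − D = 0.84711, i.e. 0.847 to 3 decimal places.

0.847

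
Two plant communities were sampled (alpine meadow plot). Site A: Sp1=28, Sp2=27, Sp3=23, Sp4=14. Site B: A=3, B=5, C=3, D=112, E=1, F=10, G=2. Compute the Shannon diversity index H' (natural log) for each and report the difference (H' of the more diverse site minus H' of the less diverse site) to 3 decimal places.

0.615

Site A: N=92, proportions 0.30435, 0.29348, 0.25, 0.15217, giving H' = 1.35491 (working shown to 5 dp, full precision carried).
Site B: N=136, proportions 0.02206, 0.03676, 0.02206, 0.82353, 0.00735, 0.07353, 0.01471, giving H' = 0.73969.
Difference = |1.35491 − 0.73969| = 0.61522, i.e. 0.615 to 3 decimal places.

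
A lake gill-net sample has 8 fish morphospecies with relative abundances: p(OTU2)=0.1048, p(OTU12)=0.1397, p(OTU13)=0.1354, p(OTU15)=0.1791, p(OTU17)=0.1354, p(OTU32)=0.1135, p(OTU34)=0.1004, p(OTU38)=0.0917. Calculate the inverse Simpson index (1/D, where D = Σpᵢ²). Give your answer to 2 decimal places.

7.66

D = 0.1048² + 0.1397² + 0.1354² + 0.1791² + 0.1354² + 0.1135² + 0.1004² + 0.0917² = 0.010983 + 0.019516 + 0.018333 + 0.032077 + 0.018333 + 0.012882 + 0.010080 + 0.008409 = 0.130614 (working shown to 6 dp, full precision carried).
So 1/D = 7.6562, i.e. 7.66 to 2 decimal places.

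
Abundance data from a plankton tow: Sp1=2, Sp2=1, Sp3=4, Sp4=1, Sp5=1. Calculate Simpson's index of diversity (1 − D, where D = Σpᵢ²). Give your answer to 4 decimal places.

0.7160

Total N = 2+1+4+1+1 = 9, so the proportions are 0.222222, 0.111111, 0.444444, 0.111111, 0.111111 (working shown to 6 dp, full precision carried).
D = 0.222222² + 0.111111² + 0.444444² + 0.111111² + 0.111111² = 0.049383 + 0.012346 + 0.197531 + 0.012346 + 0.012346 = 0.283951.
So 1 − D = 0.716049, i.e. 0.7160 to 4 decimal places.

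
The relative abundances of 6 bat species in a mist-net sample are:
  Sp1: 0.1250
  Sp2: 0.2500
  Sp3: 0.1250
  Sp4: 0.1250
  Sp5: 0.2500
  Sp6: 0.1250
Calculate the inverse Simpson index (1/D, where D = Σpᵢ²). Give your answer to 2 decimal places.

D = 0.125² + 0.25² + 0.125² + 0.125² + 0.25² + 0.125² = 0.015625 + 0.062500 + 0.015625 + 0.015625 + 0.062500 + 0.015625 = 0.187500 (working shown to 6 dp, full precision carried).
So 1/D = 5.3333, i.e. 5.33 to 2 decimal places.

5.33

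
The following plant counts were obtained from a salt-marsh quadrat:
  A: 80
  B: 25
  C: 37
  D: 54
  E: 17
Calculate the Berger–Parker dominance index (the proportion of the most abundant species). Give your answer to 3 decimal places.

Total N = 80+25+37+54+17 = 213, so the proportions are 0.37559, 0.11737, 0.17371, 0.25352, 0.07981 (working shown to 5 dp, full precision carried).
The largest proportion is 0.37559, i.e. d = 0.376 to 3 decimal places.

0.376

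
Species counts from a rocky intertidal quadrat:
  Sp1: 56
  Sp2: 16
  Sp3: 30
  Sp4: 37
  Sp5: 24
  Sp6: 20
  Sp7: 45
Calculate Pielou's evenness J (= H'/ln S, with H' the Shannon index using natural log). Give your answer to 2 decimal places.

0.96

Total N = 56+16+30+37+24+20+45 = 228, so the proportions are 0.2456, 0.0702, 0.1316, 0.1623, 0.1053, 0.0877, 0.1974 (working shown to 4 dp, full precision carried).
H' = −Σ pᵢ ln pᵢ = −((-0.3448) + (-0.1864) + (-0.2669) + (-0.2951) + (-0.2370) + (-0.2135) + (-0.3203)) = 1.8640.
With S = 7 species, ln S = 1.9459, so J = 1.8640/1.9459 = 0.9579, i.e. 0.96 to 2 decimal places.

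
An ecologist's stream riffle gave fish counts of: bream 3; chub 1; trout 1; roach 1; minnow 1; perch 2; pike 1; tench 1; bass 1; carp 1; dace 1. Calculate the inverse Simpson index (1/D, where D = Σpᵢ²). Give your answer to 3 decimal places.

8.909

Total N = 3+1+1+1+1+2+1+1+1+1+1 = 14, so the proportions are 0.2142857, 0.0714286, 0.0714286, 0.0714286, 0.0714286, 0.1428571, 0.0714286, 0.0714286, 0.0714286, 0.0714286, 0.0714286 (working shown to 7 dp, full precision carried).
D = 0.2142857² + 0.0714286² + 0.0714286² + 0.0714286² + 0.0714286² + 0.1428571² + 0.0714286² + 0.0714286² + 0.0714286² + 0.0714286² + 0.0714286² = 0.0459184 + 0.0051020 + 0.0051020 + 0.0051020 + 0.0051020 + 0.0204082 + 0.0051020 + 0.0051020 + 0.0051020 + 0.0051020 + 0.0051020 = 0.1122449.
So 1/D = 8.90909, i.e. 8.909 to 3 decimal places.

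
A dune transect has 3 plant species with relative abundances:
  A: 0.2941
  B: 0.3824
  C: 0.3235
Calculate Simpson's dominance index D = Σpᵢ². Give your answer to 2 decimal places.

0.34

D = 0.2941² + 0.3824² + 0.3235² = 0.0865 + 0.1462 + 0.1047 = 0.3374 (working shown to 4 dp, full precision carried).
To 2 decimal places, D = 0.34.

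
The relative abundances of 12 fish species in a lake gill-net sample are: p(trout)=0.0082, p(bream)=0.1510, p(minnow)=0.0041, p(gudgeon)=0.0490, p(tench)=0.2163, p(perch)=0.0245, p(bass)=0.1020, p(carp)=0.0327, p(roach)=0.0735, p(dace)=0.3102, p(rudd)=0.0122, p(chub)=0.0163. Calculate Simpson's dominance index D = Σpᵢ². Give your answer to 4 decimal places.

0.1862

D = 0.0082² + 0.151² + 0.0041² + 0.049² + 0.2163² + 0.0245² + 0.102² + 0.0327² + 0.0735² + 0.3102² + 0.0122² + 0.0163² = 0.000067 + 0.022801 + 0.000017 + 0.002401 + 0.046786 + 0.000600 + 0.010404 + 0.001069 + 0.005402 + 0.096224 + 0.000149 + 0.000266 = 0.186186 (working shown to 6 dp, full precision carried).
To 4 decimal places, D = 0.1862.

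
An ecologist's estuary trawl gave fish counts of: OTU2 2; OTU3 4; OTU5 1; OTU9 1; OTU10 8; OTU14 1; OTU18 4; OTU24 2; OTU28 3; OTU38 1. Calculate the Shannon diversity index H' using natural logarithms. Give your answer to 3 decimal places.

Total N = 2+4+1+1+8+1+4+2+3+1 = 27, so the proportions are 0.07407, 0.14815, 0.03704, 0.03704, 0.2963, 0.03704, 0.14815, 0.07407, 0.11111, 0.03704 (working shown to 5 dp, full precision carried).
Each pᵢ ln pᵢ term: 0.07407×(-2.60269)=-0.19279, 0.14815×(-1.90954)=-0.28290, 0.03704×(-3.29584)=-0.12207, 0.03704×(-3.29584)=-0.12207, 0.2963×(-1.21640)=-0.36041, 0.03704×(-3.29584)=-0.12207, 0.14815×(-1.90954)=-0.28290, 0.07407×(-2.60269)=-0.19279, 0.11111×(-2.19722)=-0.24414, 0.03704×(-3.29584)=-0.12207.
Sum = -2.04420, so H' = 2.044.

2.044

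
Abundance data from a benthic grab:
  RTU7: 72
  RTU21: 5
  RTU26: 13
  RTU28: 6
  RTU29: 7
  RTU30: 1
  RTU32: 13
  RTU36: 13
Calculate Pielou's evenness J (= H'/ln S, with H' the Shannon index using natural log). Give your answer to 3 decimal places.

Total N = 72+5+13+6+7+1+13+13 = 130, so the proportions are 0.55385, 0.03846, 0.1, 0.04615, 0.05385, 0.00769, 0.1, 0.1 (working shown to 5 dp, full precision carried).
H' = −Σ pᵢ ln pᵢ = −((-0.32725) + (-0.12531) + (-0.23026) + (-0.14196) + (-0.15732) + (-0.03744) + (-0.23026) + (-0.23026)) = 1.48006.
With S = 8 species, ln S = 2.07944, so J = 1.48006/2.07944 = 0.71176, i.e. 0.712 to 3 decimal places.

0.712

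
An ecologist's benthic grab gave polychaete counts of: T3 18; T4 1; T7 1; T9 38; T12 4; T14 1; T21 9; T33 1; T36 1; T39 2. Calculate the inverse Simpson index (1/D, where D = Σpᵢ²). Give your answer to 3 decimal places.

3.082

Total N = 18+1+1+38+4+1+9+1+1+2 = 76, so the proportions are 0.236842, 0.013158, 0.013158, 0.5, 0.052632, 0.013158, 0.118421, 0.013158, 0.013158, 0.026316 (working shown to 6 dp, full precision carried).
D = 0.236842² + 0.013158² + 0.013158² + 0.5² + 0.052632² + 0.013158² + 0.118421² + 0.013158² + 0.013158² + 0.026316² = 0.056094 + 0.000173 + 0.000173 + 0.250000 + 0.002770 + 0.000173 + 0.014024 + 0.000173 + 0.000173 + 0.000693 = 0.324446.
So 1/D = 3.08218, i.e. 3.082 to 3 decimal places.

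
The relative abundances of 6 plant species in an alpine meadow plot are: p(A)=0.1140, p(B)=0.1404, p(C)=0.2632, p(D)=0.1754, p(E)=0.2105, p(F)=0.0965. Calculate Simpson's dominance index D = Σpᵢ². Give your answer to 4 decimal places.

0.1864

D = 0.114² + 0.1404² + 0.2632² + 0.1754² + 0.2105² + 0.0965² = 0.012996 + 0.019712 + 0.069274 + 0.030765 + 0.044310 + 0.009312 = 0.186370 (working shown to 6 dp, full precision carried).
To 4 decimal places, D = 0.1864.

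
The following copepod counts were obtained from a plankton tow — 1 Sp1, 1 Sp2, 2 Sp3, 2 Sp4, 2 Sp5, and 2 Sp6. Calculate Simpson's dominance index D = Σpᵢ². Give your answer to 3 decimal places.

Total N = 1+1+2+2+2+2 = 10, so the proportions are 0.1, 0.1, 0.2, 0.2, 0.2, 0.2 (working shown to 5 dp, full precision carried).
D = 0.1² + 0.1² + 0.2² + 0.2² + 0.2² + 0.2² = 0.01000 + 0.01000 + 0.04000 + 0.04000 + 0.04000 + 0.04000 = 0.18000.
To 3 decimal places, D = 0.180.

0.180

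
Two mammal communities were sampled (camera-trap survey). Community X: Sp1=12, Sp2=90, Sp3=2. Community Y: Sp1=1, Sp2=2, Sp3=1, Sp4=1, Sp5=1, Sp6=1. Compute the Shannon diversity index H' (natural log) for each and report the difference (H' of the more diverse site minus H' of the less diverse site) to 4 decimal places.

Community X: N=104, proportions 0.115385, 0.865385, 0.019231, giving H' = 0.450275 (working shown to 6 dp, full precision carried).
Community Y: N=7, proportions 0.142857, 0.285714, 0.142857, 0.142857, 0.142857, 0.142857, giving H' = 1.747868.
Difference = |0.450275 − 1.747868| = 1.297593, i.e. 1.2976 to 4 decimal places.

1.2976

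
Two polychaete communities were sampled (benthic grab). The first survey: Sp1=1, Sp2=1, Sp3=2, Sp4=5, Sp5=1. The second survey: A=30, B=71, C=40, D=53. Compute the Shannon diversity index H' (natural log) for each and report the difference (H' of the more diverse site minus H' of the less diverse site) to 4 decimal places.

The first survey: N=10, proportions 0.1, 0.1, 0.2, 0.5, 0.1, giving H' = 1.359237 (working shown to 6 dp, full precision carried).
The second survey: N=194, proportions 0.154639, 0.365979, 0.206186, 0.273196, giving H' = 1.336586.
Difference = |1.359237 − 1.336586| = 0.022651, i.e. 0.0227 to 4 decimal places.

0.0227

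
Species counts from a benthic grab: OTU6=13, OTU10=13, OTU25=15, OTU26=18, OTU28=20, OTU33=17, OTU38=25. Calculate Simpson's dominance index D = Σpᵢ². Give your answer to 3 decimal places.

0.150

Total N = 13+13+15+18+20+17+25 = 121, so the proportions are 0.10744, 0.10744, 0.12397, 0.14876, 0.16529, 0.1405, 0.20661 (working shown to 5 dp, full precision carried).
D = 0.10744² + 0.10744² + 0.12397² + 0.14876² + 0.16529² + 0.1405² + 0.20661² = 0.01154 + 0.01154 + 0.01537 + 0.02213 + 0.02732 + 0.01974 + 0.04269 = 0.15033.
To 3 decimal places, D = 0.150.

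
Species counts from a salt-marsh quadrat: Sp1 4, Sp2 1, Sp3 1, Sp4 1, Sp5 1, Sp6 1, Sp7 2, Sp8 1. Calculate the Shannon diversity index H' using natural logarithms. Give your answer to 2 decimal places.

Total N = 4+1+1+1+1+1+2+1 = 12, so the proportions are 0.3333, 0.0833, 0.0833, 0.0833, 0.0833, 0.0833, 0.1667, 0.0833 (working shown to 4 dp, full precision carried).
Each pᵢ ln pᵢ term: 0.3333×(-1.0986)=-0.3662, 0.0833×(-2.4849)=-0.2071, 0.0833×(-2.4849)=-0.2071, 0.0833×(-2.4849)=-0.2071, 0.0833×(-2.4849)=-0.2071, 0.0833×(-2.4849)=-0.2071, 0.1667×(-1.7918)=-0.2986, 0.0833×(-2.4849)=-0.2071.
Sum = -1.9073, so H' = 1.91.

1.91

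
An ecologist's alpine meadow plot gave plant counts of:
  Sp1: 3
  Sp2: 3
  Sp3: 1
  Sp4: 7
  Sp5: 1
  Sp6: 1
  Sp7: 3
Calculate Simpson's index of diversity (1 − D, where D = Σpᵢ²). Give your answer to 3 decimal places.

Total N = 3+3+1+7+1+1+3 = 19, so the proportions are 0.15789, 0.15789, 0.05263, 0.36842, 0.05263, 0.05263, 0.15789 (working shown to 5 dp, full precision carried).
D = 0.15789² + 0.15789² + 0.05263² + 0.36842² + 0.05263² + 0.05263² + 0.15789² = 0.02493 + 0.02493 + 0.00277 + 0.13573 + 0.00277 + 0.00277 + 0.02493 = 0.21884.
So 1 − D = 0.78116, i.e. 0.781 to 3 decimal places.

0.781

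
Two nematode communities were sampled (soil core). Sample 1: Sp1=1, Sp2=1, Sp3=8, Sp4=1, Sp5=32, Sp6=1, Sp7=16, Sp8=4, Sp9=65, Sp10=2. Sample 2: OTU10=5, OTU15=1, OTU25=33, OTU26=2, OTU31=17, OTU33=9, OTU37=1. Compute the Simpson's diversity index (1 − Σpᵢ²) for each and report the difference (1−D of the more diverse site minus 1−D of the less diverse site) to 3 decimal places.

0.004

Sample 1: N=131, proportions 0.00763, 0.00763, 0.06107, 0.00763, 0.24427, 0.00763, 0.12214, 0.03053, 0.49618, 0.01527, giving 1−D = 0.67409 (working shown to 5 dp, full precision carried).
Sample 2: N=68, proportions 0.07353, 0.01471, 0.48529, 0.02941, 0.25, 0.13235, 0.01471, giving 1−D = 0.67777.
Difference = |0.67409 − 0.67777| = 0.00368, i.e. 0.004 to 3 decimal places.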